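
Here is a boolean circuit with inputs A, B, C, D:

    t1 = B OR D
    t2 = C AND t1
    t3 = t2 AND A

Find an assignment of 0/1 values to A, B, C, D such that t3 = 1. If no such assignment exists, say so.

A=1, B=1, C=1, D=0

Check with A=1, B=1, C=1, D=0:
t1 = B OR D = 1 OR 0 = 1
t2 = C AND t1 = 1 AND 1 = 1
t3 = t2 AND A = 1 AND 1 = 1
So t3 = 1 as required.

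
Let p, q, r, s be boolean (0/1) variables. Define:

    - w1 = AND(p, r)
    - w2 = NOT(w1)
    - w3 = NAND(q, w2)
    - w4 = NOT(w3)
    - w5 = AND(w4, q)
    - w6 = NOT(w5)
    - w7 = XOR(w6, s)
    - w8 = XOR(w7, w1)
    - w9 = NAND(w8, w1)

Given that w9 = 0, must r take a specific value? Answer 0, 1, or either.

1

w9 = NAND(w8, w1) must be 0, so both w8 = 1 and w1 = 1.
w8 = XOR(w7, w1) must be 1, so w7 and w1 differ.
Every assignment with w9 = 0 has r = 1; there are 2 such assignment(s).
  p=1, q=0, r=1, s=1
  p=1, q=1, r=1, s=1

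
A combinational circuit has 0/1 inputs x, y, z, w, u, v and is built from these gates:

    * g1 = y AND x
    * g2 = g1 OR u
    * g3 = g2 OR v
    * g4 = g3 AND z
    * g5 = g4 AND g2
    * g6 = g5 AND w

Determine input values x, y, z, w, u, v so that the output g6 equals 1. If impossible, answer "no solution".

g6 = g5 AND w must be 1, so both g5 = 1 and w = 1.
g5 = g4 AND g2 must be 1, so both g4 = 1 and g2 = 1.
Check with x=1 y=1 z=1 w=1 u=0 v=0:
g1 = y AND x = 1 AND 1 = 1
g2 = g1 OR u = 1 OR 0 = 1
g3 = g2 OR v = 1 OR 0 = 1
g4 = g3 AND z = 1 AND 1 = 1
g5 = g4 AND g2 = 1 AND 1 = 1
g6 = g5 AND w = 1 AND 1 = 1
So g6 = 1 as required.

x=1 y=1 z=1 w=1 u=0 v=0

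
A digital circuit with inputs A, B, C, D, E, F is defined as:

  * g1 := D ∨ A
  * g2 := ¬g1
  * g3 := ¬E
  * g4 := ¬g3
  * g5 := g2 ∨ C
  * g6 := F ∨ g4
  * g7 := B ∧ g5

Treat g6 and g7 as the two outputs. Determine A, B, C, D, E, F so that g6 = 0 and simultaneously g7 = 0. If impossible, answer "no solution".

Check with A=0, B=0, C=0, D=1, E=0, F=0:
g1 = D ∨ A = 1 ∨ 0 = 1
g2 = ¬g1 = ¬1 = 0
g3 = ¬E = ¬0 = 1
g4 = ¬g3 = ¬1 = 0
g5 = g2 ∨ C = 0 ∨ 0 = 0
g6 = F ∨ g4 = 0 ∨ 0 = 0
g7 = B ∧ g5 = 0 ∧ 0 = 0
So g6 = 0 and g7 = 0.

A=0, B=0, C=0, D=1, E=0, F=0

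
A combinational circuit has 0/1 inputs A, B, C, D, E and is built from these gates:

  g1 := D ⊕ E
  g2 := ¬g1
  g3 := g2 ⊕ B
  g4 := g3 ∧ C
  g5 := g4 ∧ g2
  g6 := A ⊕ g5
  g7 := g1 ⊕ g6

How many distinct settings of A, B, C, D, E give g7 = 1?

g7 = g1 ⊕ g6 must be 1, so g1 and g6 differ.
Enumerating the 32 input combinations, 16 give g7 = 1 and 16 give g7 = 0.

16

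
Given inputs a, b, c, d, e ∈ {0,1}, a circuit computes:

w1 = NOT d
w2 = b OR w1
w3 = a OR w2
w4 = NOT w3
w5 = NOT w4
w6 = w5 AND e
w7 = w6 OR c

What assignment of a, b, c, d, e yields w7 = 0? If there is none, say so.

a=0, b=0, c=0, d=1, e=1

w7 = w6 OR c must be 0, so both w6 = 0 and c = 0.
Check with a=0, b=0, c=0, d=1, e=1:
w1 = NOT d = NOT 1 = 0
w2 = b OR w1 = 0 OR 0 = 0
w3 = a OR w2 = 0 OR 0 = 0
w4 = NOT w3 = NOT 0 = 1
w5 = NOT w4 = NOT 1 = 0
w6 = w5 AND e = 0 AND 1 = 0
w7 = w6 OR c = 0 OR 0 = 0
So w7 = 0 as required.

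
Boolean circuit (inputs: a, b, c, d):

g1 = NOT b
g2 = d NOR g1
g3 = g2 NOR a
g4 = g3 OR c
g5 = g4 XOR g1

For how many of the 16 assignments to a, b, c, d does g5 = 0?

g5 = g4 XOR g1 must be 0, so g4 and g1 are equal.
Enumerating the 16 input combinations, 9 give g5 = 0 and 7 give g5 = 1.

9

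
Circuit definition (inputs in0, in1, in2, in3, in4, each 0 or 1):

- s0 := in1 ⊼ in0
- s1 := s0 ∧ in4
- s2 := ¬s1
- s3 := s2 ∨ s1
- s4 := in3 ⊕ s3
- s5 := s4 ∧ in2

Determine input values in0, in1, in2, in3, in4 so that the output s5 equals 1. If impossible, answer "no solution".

Check with in0=1, in1=0, in2=1, in3=0, in4=1:
s0 = in1 ⊼ in0 = 0 ⊼ 1 = 1
s1 = s0 ∧ in4 = 1 ∧ 1 = 1
s2 = ¬s1 = ¬1 = 0
s3 = s2 ∨ s1 = 0 ∨ 1 = 1
s4 = in3 ⊕ s3 = 0 ⊕ 1 = 1
s5 = s4 ∧ in2 = 1 ∧ 1 = 1
So s5 = 1 as required.

in0=1, in1=0, in2=1, in3=0, in4=1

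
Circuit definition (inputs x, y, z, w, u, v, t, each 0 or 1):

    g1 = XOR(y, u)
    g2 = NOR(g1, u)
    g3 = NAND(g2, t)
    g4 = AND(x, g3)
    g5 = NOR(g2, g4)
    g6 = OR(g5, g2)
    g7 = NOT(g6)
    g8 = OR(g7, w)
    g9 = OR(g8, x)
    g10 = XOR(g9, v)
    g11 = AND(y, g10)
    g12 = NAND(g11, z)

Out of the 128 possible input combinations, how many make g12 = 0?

g12 = NAND(g11, z) must be 0, so both g11 = 1 and z = 1.
g11 = AND(y, g10) must be 1, so both y = 1 and g10 = 1.
Enumerating the 128 input combinations, 16 give g12 = 0 and 112 give g12 = 1.

16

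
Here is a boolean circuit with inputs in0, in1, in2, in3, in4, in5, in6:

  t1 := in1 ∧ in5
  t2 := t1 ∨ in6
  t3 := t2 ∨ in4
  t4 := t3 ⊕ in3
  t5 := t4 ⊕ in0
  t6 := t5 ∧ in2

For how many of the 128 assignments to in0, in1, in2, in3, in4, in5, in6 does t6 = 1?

32

t6 = t5 ∧ in2 must be 1, so both t5 = 1 and in2 = 1.
Enumerating the 128 input combinations, 32 give t6 = 1 and 96 give t6 = 0.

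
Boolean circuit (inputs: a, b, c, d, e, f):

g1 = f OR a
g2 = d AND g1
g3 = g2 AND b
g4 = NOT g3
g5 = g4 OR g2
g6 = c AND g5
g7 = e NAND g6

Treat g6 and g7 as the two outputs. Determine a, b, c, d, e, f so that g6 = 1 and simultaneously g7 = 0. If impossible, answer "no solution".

Check with a=0 b=0 c=1 d=0 e=1 f=1:
g1 = f OR a = 1 OR 0 = 1
g2 = d AND g1 = 0 AND 1 = 0
g3 = g2 AND b = 0 AND 0 = 0
g4 = NOT g3 = NOT 0 = 1
g5 = g4 OR g2 = 1 OR 0 = 1
g6 = c AND g5 = 1 AND 1 = 1
g7 = e NAND g6 = 1 NAND 1 = 0
So g6 = 1 and g7 = 0.

a=0 b=0 c=1 d=0 e=1 f=1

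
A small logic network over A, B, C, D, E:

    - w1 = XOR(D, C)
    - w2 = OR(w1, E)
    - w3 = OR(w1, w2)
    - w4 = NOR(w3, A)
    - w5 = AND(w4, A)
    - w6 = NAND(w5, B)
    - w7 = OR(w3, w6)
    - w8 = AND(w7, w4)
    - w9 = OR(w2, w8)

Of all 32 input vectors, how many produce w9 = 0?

w9 = OR(w2, w8) must be 0, so both w2 = 0 and w8 = 0.
w2 = OR(w1, E) must be 0, so both w1 = 0 and E = 0.
Satisfying assignments:
  A=1, B=0, C=0, D=0, E=0
  A=1, B=0, C=1, D=1, E=0
  A=1, B=1, C=0, D=0, E=0
  A=1, B=1, C=1, D=1, E=0

4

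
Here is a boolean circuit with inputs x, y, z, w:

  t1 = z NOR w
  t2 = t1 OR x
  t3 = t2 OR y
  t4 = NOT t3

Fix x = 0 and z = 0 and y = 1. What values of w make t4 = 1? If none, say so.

no solution exists

With x = 0 and z = 0 and y = 1 fixed, none of the 2 settings of w give t4 = 1.
For example, with w=0:
t1 = z NOR w = 0 NOR 0 = 1
t2 = t1 OR x = 1 OR 0 = 1
t3 = t2 OR y = 1 OR 1 = 1
t4 = NOT t3 = NOT 1 = 0
giving t4 = 0 ≠ 1.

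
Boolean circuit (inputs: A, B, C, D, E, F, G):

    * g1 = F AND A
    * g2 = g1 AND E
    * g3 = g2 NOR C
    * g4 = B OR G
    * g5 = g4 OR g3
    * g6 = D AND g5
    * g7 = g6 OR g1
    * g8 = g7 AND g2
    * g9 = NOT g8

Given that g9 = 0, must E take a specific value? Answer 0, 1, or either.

1

g9 = NOT g8 must be 0, so g8 = 1.
g8 = g7 AND g2 must be 1, so both g7 = 1 and g2 = 1.
g7 = g6 OR g1 must be 1, so at least one of g6, g1 is 1.
Every assignment with g9 = 0 has E = 1; there are 16 such assignment(s).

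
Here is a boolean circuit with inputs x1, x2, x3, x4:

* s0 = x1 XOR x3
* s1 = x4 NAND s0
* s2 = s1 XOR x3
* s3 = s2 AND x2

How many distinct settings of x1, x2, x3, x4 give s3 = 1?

s3 = s2 AND x2 must be 1, so both s2 = 1 and x2 = 1.
s2 = s1 XOR x3 must be 1, so s1 and x3 differ.
Satisfying assignments:
  x1=0, x2=1, x3=0, x4=0
  x1=0, x2=1, x3=0, x4=1
  x1=0, x2=1, x3=1, x4=1
  x1=1, x2=1, x3=0, x4=0

4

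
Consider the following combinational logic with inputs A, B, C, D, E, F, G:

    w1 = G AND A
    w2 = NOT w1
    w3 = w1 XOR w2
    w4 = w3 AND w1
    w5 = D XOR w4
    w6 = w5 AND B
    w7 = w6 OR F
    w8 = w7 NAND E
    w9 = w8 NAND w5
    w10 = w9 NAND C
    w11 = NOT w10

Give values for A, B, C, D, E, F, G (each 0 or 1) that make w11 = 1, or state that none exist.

A=0, B=1, C=1, D=1, E=1, F=1, G=0

w11 = NOT w10 must be 1, so w10 = 0.
w10 = w9 NAND C must be 0, so both w9 = 1 and C = 1.
w9 = w8 NAND w5 must be 1, so at least one of w8, w5 is 0.
Check with A=0, B=1, C=1, D=1, E=1, F=1, G=0:
w1 = G AND A = 0 AND 0 = 0
w2 = NOT w1 = NOT 0 = 1
w3 = w1 XOR w2 = 0 XOR 1 = 1
w4 = w3 AND w1 = 1 AND 0 = 0
w5 = D XOR w4 = 1 XOR 0 = 1
w6 = w5 AND B = 1 AND 1 = 1
w7 = w6 OR F = 1 OR 1 = 1
w8 = w7 NAND E = 1 NAND 1 = 0
w9 = w8 NAND w5 = 0 NAND 1 = 1
w10 = w9 NAND C = 1 NAND 1 = 0
w11 = NOT w10 = NOT 0 = 1
So w11 = 1 as required.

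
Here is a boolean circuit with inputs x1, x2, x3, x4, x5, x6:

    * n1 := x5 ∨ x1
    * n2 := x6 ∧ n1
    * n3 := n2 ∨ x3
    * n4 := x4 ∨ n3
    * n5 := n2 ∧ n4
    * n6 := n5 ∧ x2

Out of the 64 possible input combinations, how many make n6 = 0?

52

n6 = n5 ∧ x2 must be 0, so at least one of n5, x2 is 0.
Enumerating the 64 input combinations, 52 give n6 = 0 and 12 give n6 = 1.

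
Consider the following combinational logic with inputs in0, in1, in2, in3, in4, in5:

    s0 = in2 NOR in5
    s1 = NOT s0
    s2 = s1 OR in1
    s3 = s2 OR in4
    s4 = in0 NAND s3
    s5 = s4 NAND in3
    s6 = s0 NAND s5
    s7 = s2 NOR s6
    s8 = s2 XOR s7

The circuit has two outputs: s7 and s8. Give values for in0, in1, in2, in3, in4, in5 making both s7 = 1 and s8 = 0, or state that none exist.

Across all 64 input combinations, none give both s7 = 1 and s8 = 0.

no solution exists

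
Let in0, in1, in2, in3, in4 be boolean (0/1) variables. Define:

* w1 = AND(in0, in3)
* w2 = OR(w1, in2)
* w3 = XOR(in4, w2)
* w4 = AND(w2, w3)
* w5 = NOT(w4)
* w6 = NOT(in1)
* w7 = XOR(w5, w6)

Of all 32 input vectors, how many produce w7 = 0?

16

w7 = XOR(w5, w6) must be 0, so w5 and w6 are equal.
Enumerating the 32 input combinations, 16 give w7 = 0 and 16 give w7 = 1.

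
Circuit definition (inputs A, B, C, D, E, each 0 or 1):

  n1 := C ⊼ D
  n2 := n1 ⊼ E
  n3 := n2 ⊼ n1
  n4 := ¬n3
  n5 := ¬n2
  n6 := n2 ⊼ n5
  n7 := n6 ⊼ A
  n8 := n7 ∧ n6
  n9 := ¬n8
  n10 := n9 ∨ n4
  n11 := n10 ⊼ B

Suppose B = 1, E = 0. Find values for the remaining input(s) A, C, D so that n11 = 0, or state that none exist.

A=1 C=1 D=1

n11 = n10 ⊼ B must be 0, so both n10 = 1 and B = 1.
n10 = n9 ∨ n4 must be 1, so at least one of n9, n4 is 1.
Check with B = 1, E = 0 and A=1, C=1, D=1:
n1 = C ⊼ D = 1 ⊼ 1 = 0
n2 = n1 ⊼ E = 0 ⊼ 0 = 1
n3 = n2 ⊼ n1 = 1 ⊼ 0 = 1
n4 = ¬n3 = ¬1 = 0
n5 = ¬n2 = ¬1 = 0
n6 = n2 ⊼ n5 = 1 ⊼ 0 = 1
n7 = n6 ⊼ A = 1 ⊼ 1 = 0
n8 = n7 ∧ n6 = 0 ∧ 1 = 0
n9 = ¬n8 = ¬0 = 1
n10 = n9 ∨ n4 = 1 ∨ 0 = 1
n11 = n10 ⊼ B = 1 ⊼ 1 = 0
So n11 = 0.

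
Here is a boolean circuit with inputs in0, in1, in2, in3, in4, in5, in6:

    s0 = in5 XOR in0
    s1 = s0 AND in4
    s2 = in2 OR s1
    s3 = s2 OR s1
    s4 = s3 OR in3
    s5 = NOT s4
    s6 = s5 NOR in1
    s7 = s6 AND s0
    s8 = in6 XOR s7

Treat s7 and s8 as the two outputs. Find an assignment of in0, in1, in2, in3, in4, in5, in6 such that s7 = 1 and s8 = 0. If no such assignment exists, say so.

in0=1 in1=0 in2=1 in3=1 in4=1 in5=0 in6=1

Check with in0=1 in1=0 in2=1 in3=1 in4=1 in5=0 in6=1:
s0 = in5 XOR in0 = 0 XOR 1 = 1
s1 = s0 AND in4 = 1 AND 1 = 1
s2 = in2 OR s1 = 1 OR 1 = 1
s3 = s2 OR s1 = 1 OR 1 = 1
s4 = s3 OR in3 = 1 OR 1 = 1
s5 = NOT s4 = NOT 1 = 0
s6 = s5 NOR in1 = 0 NOR 0 = 1
s7 = s6 AND s0 = 1 AND 1 = 1
s8 = in6 XOR s7 = 1 XOR 1 = 0
So s7 = 1 and s8 = 0.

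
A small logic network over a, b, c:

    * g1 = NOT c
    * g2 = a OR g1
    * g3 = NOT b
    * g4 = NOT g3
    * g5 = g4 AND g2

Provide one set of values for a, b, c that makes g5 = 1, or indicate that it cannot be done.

g5 = g4 AND g2 must be 1, so both g4 = 1 and g2 = 1.
g4 = NOT g3 must be 1, so g3 = 0.
g2 = a OR g1 must be 1, so at least one of a, g1 is 1.
Check with a=1, b=1, c=0:
g1 = NOT c = NOT 0 = 1
g2 = a OR g1 = 1 OR 1 = 1
g3 = NOT b = NOT 1 = 0
g4 = NOT g3 = NOT 0 = 1
g5 = g4 AND g2 = 1 AND 1 = 1
So g5 = 1 as required.

a=1, b=1, c=0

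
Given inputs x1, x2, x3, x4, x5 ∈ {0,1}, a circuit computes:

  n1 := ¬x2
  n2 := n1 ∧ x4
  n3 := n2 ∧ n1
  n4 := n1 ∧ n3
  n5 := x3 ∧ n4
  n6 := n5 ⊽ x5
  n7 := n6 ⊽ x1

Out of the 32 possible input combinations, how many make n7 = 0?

n7 = n6 ⊽ x1 must be 0, so at least one of n6, x1 is 1.
Enumerating the 32 input combinations, 23 give n7 = 0 and 9 give n7 = 1.

23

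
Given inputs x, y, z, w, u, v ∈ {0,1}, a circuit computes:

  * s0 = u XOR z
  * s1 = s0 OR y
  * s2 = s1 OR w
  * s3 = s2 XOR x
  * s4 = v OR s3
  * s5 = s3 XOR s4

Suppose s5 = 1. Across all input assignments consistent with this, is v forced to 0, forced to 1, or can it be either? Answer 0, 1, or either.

s5 = s3 XOR s4 must be 1, so s3 and s4 differ.
Every assignment with s5 = 1 has v = 1; there are 16 such assignment(s).

1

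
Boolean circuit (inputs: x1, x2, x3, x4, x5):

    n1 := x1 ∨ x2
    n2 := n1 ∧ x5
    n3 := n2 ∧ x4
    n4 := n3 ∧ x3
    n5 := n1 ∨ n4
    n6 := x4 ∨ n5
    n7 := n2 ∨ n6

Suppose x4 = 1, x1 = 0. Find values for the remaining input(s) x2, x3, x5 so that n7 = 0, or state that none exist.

no solution exists

With x4 = 1, x1 = 0 fixed, none of the 8 settings of x2, x3, x5 give n7 = 0.
For example, with x2=0, x3=0, x5=1:
n1 = x1 ∨ x2 = 0 ∨ 0 = 0
n2 = n1 ∧ x5 = 0 ∧ 1 = 0
n3 = n2 ∧ x4 = 0 ∧ 1 = 0
n4 = n3 ∧ x3 = 0 ∧ 0 = 0
n5 = n1 ∨ n4 = 0 ∨ 0 = 0
n6 = x4 ∨ n5 = 1 ∨ 0 = 1
n7 = n2 ∨ n6 = 0 ∨ 1 = 1
giving n7 = 1 ≠ 0.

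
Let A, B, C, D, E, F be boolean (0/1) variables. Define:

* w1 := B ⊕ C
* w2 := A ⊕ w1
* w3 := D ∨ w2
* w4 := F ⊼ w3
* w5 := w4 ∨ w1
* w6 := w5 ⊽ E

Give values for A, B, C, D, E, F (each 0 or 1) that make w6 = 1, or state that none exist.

Check with A=1, B=0, C=0, D=1, E=0, F=1:
w1 = B ⊕ C = 0 ⊕ 0 = 0
w2 = A ⊕ w1 = 1 ⊕ 0 = 1
w3 = D ∨ w2 = 1 ∨ 1 = 1
w4 = F ⊼ w3 = 1 ⊼ 1 = 0
w5 = w4 ∨ w1 = 0 ∨ 0 = 0
w6 = w5 ⊽ E = 0 ⊽ 0 = 1
So w6 = 1 as required.

A=1, B=0, C=0, D=1, E=0, F=1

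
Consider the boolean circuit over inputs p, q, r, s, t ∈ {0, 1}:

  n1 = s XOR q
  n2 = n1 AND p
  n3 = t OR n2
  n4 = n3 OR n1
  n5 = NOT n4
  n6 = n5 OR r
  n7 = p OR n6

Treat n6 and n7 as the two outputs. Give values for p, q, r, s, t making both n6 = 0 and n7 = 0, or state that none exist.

Check with p=0, q=1, r=0, s=1, t=1:
n1 = s XOR q = 1 XOR 1 = 0
n2 = n1 AND p = 0 AND 0 = 0
n3 = t OR n2 = 1 OR 0 = 1
n4 = n3 OR n1 = 1 OR 0 = 1
n5 = NOT n4 = NOT 1 = 0
n6 = n5 OR r = 0 OR 0 = 0
n7 = p OR n6 = 0 OR 0 = 0
So n6 = 0 and n7 = 0.

p=0, q=1, r=0, s=1, t=1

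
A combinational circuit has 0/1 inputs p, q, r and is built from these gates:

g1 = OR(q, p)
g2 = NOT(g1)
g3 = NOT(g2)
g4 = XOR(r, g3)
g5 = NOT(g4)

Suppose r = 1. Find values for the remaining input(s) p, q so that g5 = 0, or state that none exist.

p=0, q=0

Check with r = 1 and p=0, q=0:
g1 = OR(q, p) = OR(0, 0) = 0
g2 = NOT(g1) = NOT 0 = 1
g3 = NOT(g2) = NOT 1 = 0
g4 = XOR(r, g3) = XOR(1, 0) = 1
g5 = NOT(g4) = NOT 1 = 0
So g5 = 0.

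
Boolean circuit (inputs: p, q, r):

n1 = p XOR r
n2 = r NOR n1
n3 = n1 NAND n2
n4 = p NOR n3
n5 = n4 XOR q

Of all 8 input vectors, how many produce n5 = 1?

n5 = n4 XOR q must be 1, so n4 and q differ.
Satisfying assignments:
  p=0, q=1, r=0
  p=0, q=1, r=1
  p=1, q=1, r=0
  p=1, q=1, r=1

4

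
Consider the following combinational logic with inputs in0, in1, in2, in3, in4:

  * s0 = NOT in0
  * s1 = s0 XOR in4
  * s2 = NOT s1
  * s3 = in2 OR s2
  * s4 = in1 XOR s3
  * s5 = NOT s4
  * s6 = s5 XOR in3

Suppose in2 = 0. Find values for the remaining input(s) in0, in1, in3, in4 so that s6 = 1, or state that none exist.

s6 = s5 XOR in3 must be 1, so s5 and in3 differ.
Check with in2 = 0 and in0=0, in1=0, in3=0, in4=0:
s0 = NOT in0 = NOT 0 = 1
s1 = s0 XOR in4 = 1 XOR 0 = 1
s2 = NOT s1 = NOT 1 = 0
s3 = in2 OR s2 = 0 OR 0 = 0
s4 = in1 XOR s3 = 0 XOR 0 = 0
s5 = NOT s4 = NOT 0 = 1
s6 = s5 XOR in3 = 1 XOR 0 = 1
So s6 = 1.

in0=0 in1=0 in3=0 in4=0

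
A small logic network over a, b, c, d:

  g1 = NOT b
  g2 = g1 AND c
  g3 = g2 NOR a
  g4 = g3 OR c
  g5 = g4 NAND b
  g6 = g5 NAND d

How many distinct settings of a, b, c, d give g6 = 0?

5

g6 = g5 NAND d must be 0, so both g5 = 1 and d = 1.
g5 = g4 NAND b must be 1, so at least one of g4, b is 0.
Satisfying assignments:
  a=0, b=0, c=0, d=1
  a=0, b=0, c=1, d=1
  a=1, b=0, c=0, d=1
  a=1, b=0, c=1, d=1
  a=1, b=1, c=0, d=1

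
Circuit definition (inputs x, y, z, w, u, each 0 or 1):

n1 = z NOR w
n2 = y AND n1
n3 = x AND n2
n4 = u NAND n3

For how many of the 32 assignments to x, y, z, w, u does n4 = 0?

1

n4 = u NAND n3 must be 0, so both u = 1 and n3 = 1.
Satisfying assignments:
  x=1, y=1, z=0, w=0, u=1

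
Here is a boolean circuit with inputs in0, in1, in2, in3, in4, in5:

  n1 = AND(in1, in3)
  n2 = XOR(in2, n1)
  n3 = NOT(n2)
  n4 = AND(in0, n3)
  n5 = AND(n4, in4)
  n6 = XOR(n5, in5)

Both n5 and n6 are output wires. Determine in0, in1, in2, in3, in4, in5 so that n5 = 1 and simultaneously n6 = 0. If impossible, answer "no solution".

Check with in0=1 in1=0 in2=0 in3=1 in4=1 in5=1:
n1 = AND(in1, in3) = AND(0, 1) = 0
n2 = XOR(in2, n1) = XOR(0, 0) = 0
n3 = NOT(n2) = NOT 0 = 1
n4 = AND(in0, n3) = AND(1, 1) = 1
n5 = AND(n4, in4) = AND(1, 1) = 1
n6 = XOR(n5, in5) = XOR(1, 1) = 0
So n5 = 1 and n6 = 0.

in0=1 in1=0 in2=0 in3=1 in4=1 in5=1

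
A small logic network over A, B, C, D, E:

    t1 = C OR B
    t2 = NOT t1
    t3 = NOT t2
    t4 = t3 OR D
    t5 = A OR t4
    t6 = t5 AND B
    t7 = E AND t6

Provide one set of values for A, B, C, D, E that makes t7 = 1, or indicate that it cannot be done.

A=0 B=1 C=1 D=1 E=1

Check with A=0 B=1 C=1 D=1 E=1:
t1 = C OR B = 1 OR 1 = 1
t2 = NOT t1 = NOT 1 = 0
t3 = NOT t2 = NOT 0 = 1
t4 = t3 OR D = 1 OR 1 = 1
t5 = A OR t4 = 0 OR 1 = 1
t6 = t5 AND B = 1 AND 1 = 1
t7 = E AND t6 = 1 AND 1 = 1
So t7 = 1 as required.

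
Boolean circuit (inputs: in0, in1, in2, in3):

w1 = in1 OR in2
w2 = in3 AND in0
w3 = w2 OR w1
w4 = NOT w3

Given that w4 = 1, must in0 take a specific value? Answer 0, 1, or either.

either

Both values of in0 occur among assignments with w4 = 1:
  in0=0: in0=0, in1=0, in2=0, in3=0
  in0=1: in0=1, in1=0, in2=0, in3=0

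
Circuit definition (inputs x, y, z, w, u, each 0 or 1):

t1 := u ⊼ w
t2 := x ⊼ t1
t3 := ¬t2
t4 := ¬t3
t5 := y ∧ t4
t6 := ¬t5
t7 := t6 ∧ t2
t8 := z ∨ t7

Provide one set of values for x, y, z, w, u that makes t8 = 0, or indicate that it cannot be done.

t8 = z ∨ t7 must be 0, so both z = 0 and t7 = 0.
t7 = t6 ∧ t2 must be 0, so at least one of t6, t2 is 0.
Check with x=1, y=0, z=0, w=0, u=1:
t1 = u ⊼ w = 1 ⊼ 0 = 1
t2 = x ⊼ t1 = 1 ⊼ 1 = 0
t3 = ¬t2 = ¬0 = 1
t4 = ¬t3 = ¬1 = 0
t5 = y ∧ t4 = 0 ∧ 0 = 0
t6 = ¬t5 = ¬0 = 1
t7 = t6 ∧ t2 = 1 ∧ 0 = 0
t8 = z ∨ t7 = 0 ∨ 0 = 0
So t8 = 0 as required.

x=1, y=0, z=0, w=0, u=1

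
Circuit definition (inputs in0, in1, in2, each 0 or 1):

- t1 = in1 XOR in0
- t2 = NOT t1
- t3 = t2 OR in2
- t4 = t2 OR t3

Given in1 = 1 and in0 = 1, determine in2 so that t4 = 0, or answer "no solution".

no solution exists

With in1 = 1 and in0 = 1 fixed, none of the 2 settings of in2 give t4 = 0.
For example, with in2=0:
t1 = in1 XOR in0 = 1 XOR 1 = 0
t2 = NOT t1 = NOT 0 = 1
t3 = t2 OR in2 = 1 OR 0 = 1
t4 = t2 OR t3 = 1 OR 1 = 1
giving t4 = 1 ≠ 0.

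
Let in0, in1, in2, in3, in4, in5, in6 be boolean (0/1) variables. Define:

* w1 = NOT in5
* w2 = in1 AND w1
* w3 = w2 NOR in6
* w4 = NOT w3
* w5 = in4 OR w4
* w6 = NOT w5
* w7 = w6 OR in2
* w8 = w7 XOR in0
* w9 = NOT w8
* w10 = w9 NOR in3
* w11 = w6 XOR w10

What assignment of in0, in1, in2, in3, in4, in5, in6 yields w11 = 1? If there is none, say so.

w11 = w6 XOR w10 must be 1, so w6 and w10 differ.
Check with in0=1 in1=0 in2=1 in3=0 in4=0 in5=0 in6=0:
w1 = NOT in5 = NOT 0 = 1
w2 = in1 AND w1 = 0 AND 1 = 0
w3 = w2 NOR in6 = 0 NOR 0 = 1
w4 = NOT w3 = NOT 1 = 0
w5 = in4 OR w4 = 0 OR 0 = 0
w6 = NOT w5 = NOT 0 = 1
w7 = w6 OR in2 = 1 OR 1 = 1
w8 = w7 XOR in0 = 1 XOR 1 = 0
w9 = NOT w8 = NOT 0 = 1
w10 = w9 NOR in3 = 1 NOR 0 = 0
w11 = w6 XOR w10 = 1 XOR 0 = 1
So w11 = 1 as required.

in0=1 in1=0 in2=1 in3=0 in4=0 in5=0 in6=0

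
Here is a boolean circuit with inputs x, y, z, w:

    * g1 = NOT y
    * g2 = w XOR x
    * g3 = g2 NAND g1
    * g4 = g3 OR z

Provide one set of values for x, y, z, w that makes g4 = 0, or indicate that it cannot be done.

x=1, y=0, z=0, w=0

g4 = g3 OR z must be 0, so both g3 = 0 and z = 0.
g3 = g2 NAND g1 must be 0, so both g2 = 1 and g1 = 1.
g2 = w XOR x must be 1, so w and x differ.
Check with x=1, y=0, z=0, w=0:
g1 = NOT y = NOT 0 = 1
g2 = w XOR x = 0 XOR 1 = 1
g3 = g2 NAND g1 = 1 NAND 1 = 0
g4 = g3 OR z = 0 OR 0 = 0
So g4 = 0 as required.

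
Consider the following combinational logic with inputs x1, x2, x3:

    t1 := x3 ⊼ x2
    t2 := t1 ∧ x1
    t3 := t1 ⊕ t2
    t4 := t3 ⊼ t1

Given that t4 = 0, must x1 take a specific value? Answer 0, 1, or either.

0

t4 = t3 ⊼ t1 must be 0, so both t3 = 1 and t1 = 1.
Every assignment with t4 = 0 has x1 = 0; there are 3 such assignment(s).
  x1=0, x2=0, x3=0
  x1=0, x2=0, x3=1
  x1=0, x2=1, x3=0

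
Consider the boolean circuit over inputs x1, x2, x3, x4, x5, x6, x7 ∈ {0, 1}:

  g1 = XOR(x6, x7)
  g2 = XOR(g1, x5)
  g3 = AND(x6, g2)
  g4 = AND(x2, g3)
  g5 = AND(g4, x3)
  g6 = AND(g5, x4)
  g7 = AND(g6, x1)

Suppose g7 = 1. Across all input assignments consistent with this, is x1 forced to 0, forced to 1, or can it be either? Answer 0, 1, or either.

1

g7 = AND(g6, x1) must be 1, so both g6 = 1 and x1 = 1.
g6 = AND(g5, x4) must be 1, so both g5 = 1 and x4 = 1.
g5 = AND(g4, x3) must be 1, so both g4 = 1 and x3 = 1.
Every assignment with g7 = 1 has x1 = 1; there are 2 such assignment(s).
  x1=1, x2=1, x3=1, x4=1, x5=0, x6=1, x7=0
  x1=1, x2=1, x3=1, x4=1, x5=1, x6=1, x7=1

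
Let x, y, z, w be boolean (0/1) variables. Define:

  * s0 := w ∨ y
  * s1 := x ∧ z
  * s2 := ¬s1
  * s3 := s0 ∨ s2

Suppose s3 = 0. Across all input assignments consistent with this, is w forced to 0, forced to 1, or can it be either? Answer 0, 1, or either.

0

s3 = s0 ∨ s2 must be 0, so both s0 = 0 and s2 = 0.
s0 = w ∨ y must be 0, so both w = 0 and y = 0.
s2 = ¬s1 must be 0, so s1 = 1.
Every assignment with s3 = 0 has w = 0; there are 1 such assignment(s).
  x=1, y=0, z=1, w=0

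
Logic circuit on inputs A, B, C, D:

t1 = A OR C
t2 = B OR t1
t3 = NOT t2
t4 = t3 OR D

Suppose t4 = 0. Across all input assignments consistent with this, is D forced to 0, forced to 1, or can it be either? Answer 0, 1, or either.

t4 = t3 OR D must be 0, so both t3 = 0 and D = 0.
Every assignment with t4 = 0 has D = 0; there are 7 such assignment(s).

0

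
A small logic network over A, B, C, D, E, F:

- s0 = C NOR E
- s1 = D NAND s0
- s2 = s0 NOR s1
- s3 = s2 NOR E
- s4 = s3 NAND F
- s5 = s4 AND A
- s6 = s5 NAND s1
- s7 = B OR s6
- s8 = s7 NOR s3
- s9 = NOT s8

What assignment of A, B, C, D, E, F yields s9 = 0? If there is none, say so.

Check with A=1, B=0, C=0, D=0, E=1, F=1:
s0 = C NOR E = 0 NOR 1 = 0
s1 = D NAND s0 = 0 NAND 0 = 1
s2 = s0 NOR s1 = 0 NOR 1 = 0
s3 = s2 NOR E = 0 NOR 1 = 0
s4 = s3 NAND F = 0 NAND 1 = 1
s5 = s4 AND A = 1 AND 1 = 1
s6 = s5 NAND s1 = 1 NAND 1 = 0
s7 = B OR s6 = 0 OR 0 = 0
s8 = s7 NOR s3 = 0 NOR 0 = 1
s9 = NOT s8 = NOT 1 = 0
So s9 = 0 as required.

A=1, B=0, C=0, D=0, E=1, F=1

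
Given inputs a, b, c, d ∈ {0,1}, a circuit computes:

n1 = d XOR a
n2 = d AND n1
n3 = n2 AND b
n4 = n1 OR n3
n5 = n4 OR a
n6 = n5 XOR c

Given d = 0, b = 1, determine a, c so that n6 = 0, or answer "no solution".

Check with d = 0, b = 1 and a=1, c=1:
n1 = d XOR a = 0 XOR 1 = 1
n2 = d AND n1 = 0 AND 1 = 0
n3 = n2 AND b = 0 AND 1 = 0
n4 = n1 OR n3 = 1 OR 0 = 1
n5 = n4 OR a = 1 OR 1 = 1
n6 = n5 XOR c = 1 XOR 1 = 0
So n6 = 0.

a=1 c=1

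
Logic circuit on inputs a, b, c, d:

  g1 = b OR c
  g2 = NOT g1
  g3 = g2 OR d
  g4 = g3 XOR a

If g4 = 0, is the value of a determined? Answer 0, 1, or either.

either

Both values of a occur among assignments with g4 = 0:
  a=0: a=0, b=0, c=1, d=0
  a=1: a=1, b=0, c=0, d=0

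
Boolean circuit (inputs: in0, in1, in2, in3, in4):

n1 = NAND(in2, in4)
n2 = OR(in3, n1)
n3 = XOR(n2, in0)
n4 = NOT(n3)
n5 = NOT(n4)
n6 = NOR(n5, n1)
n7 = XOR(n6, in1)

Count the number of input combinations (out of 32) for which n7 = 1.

16

n7 = XOR(n6, in1) must be 1, so n6 and in1 differ.
Enumerating the 32 input combinations, 16 give n7 = 1 and 16 give n7 = 0.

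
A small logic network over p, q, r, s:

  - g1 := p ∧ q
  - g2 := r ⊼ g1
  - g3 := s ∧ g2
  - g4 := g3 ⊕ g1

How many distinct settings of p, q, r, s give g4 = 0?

7

g4 = g3 ⊕ g1 must be 0, so g3 and g1 are equal.
Enumerating the 16 input combinations, 7 give g4 = 0 and 9 give g4 = 1.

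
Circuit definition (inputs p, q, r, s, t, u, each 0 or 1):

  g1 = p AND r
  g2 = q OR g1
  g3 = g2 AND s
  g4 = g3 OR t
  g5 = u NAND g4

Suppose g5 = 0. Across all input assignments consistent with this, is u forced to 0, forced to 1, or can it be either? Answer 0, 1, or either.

g5 = u NAND g4 must be 0, so both u = 1 and g4 = 1.
g4 = g3 OR t must be 1, so at least one of g3, t is 1.
Every assignment with g5 = 0 has u = 1; there are 21 such assignment(s).

1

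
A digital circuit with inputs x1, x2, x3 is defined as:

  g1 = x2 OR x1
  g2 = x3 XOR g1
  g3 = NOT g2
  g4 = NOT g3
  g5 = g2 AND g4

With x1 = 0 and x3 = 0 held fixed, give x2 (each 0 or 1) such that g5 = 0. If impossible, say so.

x2=0

Check with x1 = 0 and x3 = 0 and x2=0:
g1 = x2 OR x1 = 0 OR 0 = 0
g2 = x3 XOR g1 = 0 XOR 0 = 0
g3 = NOT g2 = NOT 0 = 1
g4 = NOT g3 = NOT 1 = 0
g5 = g2 AND g4 = 0 AND 0 = 0
So g5 = 0.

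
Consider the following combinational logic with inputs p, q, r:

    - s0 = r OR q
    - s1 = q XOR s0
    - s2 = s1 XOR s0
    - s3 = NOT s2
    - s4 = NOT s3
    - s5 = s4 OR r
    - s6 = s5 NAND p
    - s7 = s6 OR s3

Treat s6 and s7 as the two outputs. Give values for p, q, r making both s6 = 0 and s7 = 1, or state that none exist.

Check with p=1, q=0, r=1:
s0 = r OR q = 1 OR 0 = 1
s1 = q XOR s0 = 0 XOR 1 = 1
s2 = s1 XOR s0 = 1 XOR 1 = 0
s3 = NOT s2 = NOT 0 = 1
s4 = NOT s3 = NOT 1 = 0
s5 = s4 OR r = 0 OR 1 = 1
s6 = s5 NAND p = 1 NAND 1 = 0
s7 = s6 OR s3 = 0 OR 1 = 1
So s6 = 0 and s7 = 1.

p=1, q=0, r=1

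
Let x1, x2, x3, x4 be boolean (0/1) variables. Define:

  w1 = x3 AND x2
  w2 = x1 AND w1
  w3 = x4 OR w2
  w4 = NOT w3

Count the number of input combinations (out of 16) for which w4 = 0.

w4 = NOT w3 must be 0, so w3 = 1.
w3 = x4 OR w2 must be 1, so at least one of x4, w2 is 1.
Enumerating the 16 input combinations, 9 give w4 = 0 and 7 give w4 = 1.

9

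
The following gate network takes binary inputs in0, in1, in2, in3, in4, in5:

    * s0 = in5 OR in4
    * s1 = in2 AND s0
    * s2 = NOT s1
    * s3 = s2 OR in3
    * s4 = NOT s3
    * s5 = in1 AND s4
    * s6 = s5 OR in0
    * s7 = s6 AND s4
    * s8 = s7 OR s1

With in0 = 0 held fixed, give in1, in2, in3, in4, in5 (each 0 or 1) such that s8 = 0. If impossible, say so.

Check with in0 = 0 and in1=1, in2=0, in3=0, in4=1, in5=0:
s0 = in5 OR in4 = 0 OR 1 = 1
s1 = in2 AND s0 = 0 AND 1 = 0
s2 = NOT s1 = NOT 0 = 1
s3 = s2 OR in3 = 1 OR 0 = 1
s4 = NOT s3 = NOT 1 = 0
s5 = in1 AND s4 = 1 AND 0 = 0
s6 = s5 OR in0 = 0 OR 0 = 0
s7 = s6 AND s4 = 0 AND 0 = 0
s8 = s7 OR s1 = 0 OR 0 = 0
So s8 = 0.

in1=1, in2=0, in3=0, in4=1, in5=0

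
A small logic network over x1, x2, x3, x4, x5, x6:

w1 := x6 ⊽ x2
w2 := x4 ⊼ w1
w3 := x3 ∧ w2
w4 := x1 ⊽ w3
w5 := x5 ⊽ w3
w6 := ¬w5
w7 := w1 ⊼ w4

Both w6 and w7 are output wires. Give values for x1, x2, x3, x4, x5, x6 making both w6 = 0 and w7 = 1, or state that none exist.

x1=0, x2=1, x3=0, x4=0, x5=0, x6=0

Check with x1=0, x2=1, x3=0, x4=0, x5=0, x6=0:
w1 = x6 ⊽ x2 = 0 ⊽ 1 = 0
w2 = x4 ⊼ w1 = 0 ⊼ 0 = 1
w3 = x3 ∧ w2 = 0 ∧ 1 = 0
w4 = x1 ⊽ w3 = 0 ⊽ 0 = 1
w5 = x5 ⊽ w3 = 0 ⊽ 0 = 1
w6 = ¬w5 = ¬1 = 0
w7 = w1 ⊼ w4 = 0 ⊼ 1 = 1
So w6 = 0 and w7 = 1.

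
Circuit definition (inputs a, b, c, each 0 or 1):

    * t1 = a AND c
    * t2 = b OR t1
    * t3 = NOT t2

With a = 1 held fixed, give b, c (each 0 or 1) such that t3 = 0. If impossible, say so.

b=1 c=1

Check with a = 1 and b=1, c=1:
t1 = a AND c = 1 AND 1 = 1
t2 = b OR t1 = 1 OR 1 = 1
t3 = NOT t2 = NOT 1 = 0
So t3 = 0.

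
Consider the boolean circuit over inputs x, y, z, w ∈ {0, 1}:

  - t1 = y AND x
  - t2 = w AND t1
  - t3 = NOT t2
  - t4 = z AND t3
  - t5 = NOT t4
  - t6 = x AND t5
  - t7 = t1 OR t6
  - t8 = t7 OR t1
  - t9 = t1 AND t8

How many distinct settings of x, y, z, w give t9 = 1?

4

t9 = t1 AND t8 must be 1, so both t1 = 1 and t8 = 1.
t1 = y AND x must be 1, so both y = 1 and x = 1.
Enumerating the 16 input combinations, 4 give t9 = 1 and 12 give t9 = 0.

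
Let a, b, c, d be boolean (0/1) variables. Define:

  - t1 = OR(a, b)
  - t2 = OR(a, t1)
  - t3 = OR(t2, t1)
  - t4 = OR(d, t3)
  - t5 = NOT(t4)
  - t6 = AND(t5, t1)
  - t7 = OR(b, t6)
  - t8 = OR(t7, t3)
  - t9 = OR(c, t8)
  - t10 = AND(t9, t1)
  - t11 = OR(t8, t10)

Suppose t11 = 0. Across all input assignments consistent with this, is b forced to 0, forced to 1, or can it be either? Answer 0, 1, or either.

0

t11 = OR(t8, t10) must be 0, so both t8 = 0 and t10 = 0.
Every assignment with t11 = 0 has b = 0; there are 4 such assignment(s).
  a=0, b=0, c=0, d=0
  a=0, b=0, c=0, d=1
  a=0, b=0, c=1, d=0
  a=0, b=0, c=1, d=1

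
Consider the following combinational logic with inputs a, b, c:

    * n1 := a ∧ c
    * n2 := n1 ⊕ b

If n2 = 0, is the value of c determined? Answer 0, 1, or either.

Both values of c occur among assignments with n2 = 0:
  c=0: a=0, b=0, c=0
  c=1: a=0, b=0, c=1

either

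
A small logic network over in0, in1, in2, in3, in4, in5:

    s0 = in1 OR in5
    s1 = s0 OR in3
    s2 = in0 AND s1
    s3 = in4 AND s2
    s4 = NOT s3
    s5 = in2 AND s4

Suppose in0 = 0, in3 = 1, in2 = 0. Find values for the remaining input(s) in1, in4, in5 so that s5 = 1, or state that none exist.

no solution exists

With in0 = 0, in3 = 1, in2 = 0 fixed, none of the 8 settings of in1, in4, in5 give s5 = 1.
For example, with in1=1, in4=0, in5=0:
s0 = in1 OR in5 = 1 OR 0 = 1
s1 = s0 OR in3 = 1 OR 1 = 1
s2 = in0 AND s1 = 0 AND 1 = 0
s3 = in4 AND s2 = 0 AND 0 = 0
s4 = NOT s3 = NOT 0 = 1
s5 = in2 AND s4 = 0 AND 1 = 0
giving s5 = 0 ≠ 1.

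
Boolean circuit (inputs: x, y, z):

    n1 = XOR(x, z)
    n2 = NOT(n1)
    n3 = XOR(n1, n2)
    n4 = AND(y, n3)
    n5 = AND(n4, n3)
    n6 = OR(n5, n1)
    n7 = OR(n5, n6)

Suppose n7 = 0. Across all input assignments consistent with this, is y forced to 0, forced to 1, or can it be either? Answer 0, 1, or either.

n7 = OR(n5, n6) must be 0, so both n5 = 0 and n6 = 0.
n5 = AND(n4, n3) must be 0, so at least one of n4, n3 is 0.
Every assignment with n7 = 0 has y = 0; there are 2 such assignment(s).
  x=0, y=0, z=0
  x=1, y=0, z=1

0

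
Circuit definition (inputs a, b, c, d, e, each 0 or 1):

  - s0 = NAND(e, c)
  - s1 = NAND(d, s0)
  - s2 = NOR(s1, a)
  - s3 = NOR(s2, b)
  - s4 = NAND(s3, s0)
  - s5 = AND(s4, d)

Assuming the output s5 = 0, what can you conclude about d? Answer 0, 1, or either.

Both values of d occur among assignments with s5 = 0:
  d=0: a=0, b=0, c=0, d=0, e=0
  d=1: a=1, b=0, c=0, d=1, e=0

either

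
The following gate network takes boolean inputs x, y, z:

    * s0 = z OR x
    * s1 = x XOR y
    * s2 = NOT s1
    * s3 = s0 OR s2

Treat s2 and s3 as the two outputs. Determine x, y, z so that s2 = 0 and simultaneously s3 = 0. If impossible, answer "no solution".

Check with x=0 y=1 z=0:
s0 = z OR x = 0 OR 0 = 0
s1 = x XOR y = 0 XOR 1 = 1
s2 = NOT s1 = NOT 1 = 0
s3 = s0 OR s2 = 0 OR 0 = 0
So s2 = 0 and s3 = 0.

x=0 y=1 z=0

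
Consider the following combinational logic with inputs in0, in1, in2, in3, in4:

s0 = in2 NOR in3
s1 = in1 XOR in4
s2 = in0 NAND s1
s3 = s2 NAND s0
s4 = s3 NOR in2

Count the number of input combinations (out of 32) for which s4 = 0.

26

s4 = s3 NOR in2 must be 0, so at least one of s3, in2 is 1.
Enumerating the 32 input combinations, 26 give s4 = 0 and 6 give s4 = 1.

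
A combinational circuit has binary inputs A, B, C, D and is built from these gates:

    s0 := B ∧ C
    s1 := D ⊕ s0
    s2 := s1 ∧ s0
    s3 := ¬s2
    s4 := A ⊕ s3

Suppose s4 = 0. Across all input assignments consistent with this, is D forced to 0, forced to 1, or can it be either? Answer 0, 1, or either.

either

Both values of D occur among assignments with s4 = 0:
  D=0: A=0, B=1, C=1, D=0
  D=1: A=1, B=0, C=0, D=1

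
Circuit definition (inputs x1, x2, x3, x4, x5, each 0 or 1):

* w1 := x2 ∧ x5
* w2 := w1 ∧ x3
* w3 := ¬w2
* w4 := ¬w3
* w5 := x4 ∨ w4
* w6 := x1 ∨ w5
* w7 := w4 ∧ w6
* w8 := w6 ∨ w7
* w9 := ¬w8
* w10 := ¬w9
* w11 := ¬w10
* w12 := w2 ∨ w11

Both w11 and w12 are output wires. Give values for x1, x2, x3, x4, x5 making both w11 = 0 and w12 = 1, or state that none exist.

Check with x1=1, x2=1, x3=1, x4=1, x5=1:
w1 = x2 ∧ x5 = 1 ∧ 1 = 1
w2 = w1 ∧ x3 = 1 ∧ 1 = 1
w3 = ¬w2 = ¬1 = 0
w4 = ¬w3 = ¬0 = 1
w5 = x4 ∨ w4 = 1 ∨ 1 = 1
w6 = x1 ∨ w5 = 1 ∨ 1 = 1
w7 = w4 ∧ w6 = 1 ∧ 1 = 1
w8 = w6 ∨ w7 = 1 ∨ 1 = 1
w9 = ¬w8 = ¬1 = 0
w10 = ¬w9 = ¬0 = 1
w11 = ¬w10 = ¬1 = 0
w12 = w2 ∨ w11 = 1 ∨ 0 = 1
So w11 = 0 and w12 = 1.

x1=1, x2=1, x3=1, x4=1, x5=1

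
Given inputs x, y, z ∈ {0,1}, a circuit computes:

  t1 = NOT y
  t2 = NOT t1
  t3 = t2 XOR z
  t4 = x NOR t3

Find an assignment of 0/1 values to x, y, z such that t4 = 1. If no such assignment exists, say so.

x=0, y=1, z=1

Check with x=0, y=1, z=1:
t1 = NOT y = NOT 1 = 0
t2 = NOT t1 = NOT 0 = 1
t3 = t2 XOR z = 1 XOR 1 = 0
t4 = x NOR t3 = 0 NOR 0 = 1
So t4 = 1 as required.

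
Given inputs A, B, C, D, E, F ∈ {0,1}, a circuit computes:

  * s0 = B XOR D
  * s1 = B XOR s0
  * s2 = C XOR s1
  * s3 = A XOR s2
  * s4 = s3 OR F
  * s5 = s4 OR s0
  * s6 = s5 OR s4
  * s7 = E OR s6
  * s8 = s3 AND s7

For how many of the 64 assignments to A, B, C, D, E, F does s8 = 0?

s8 = s3 AND s7 must be 0, so at least one of s3, s7 is 0.
Enumerating the 64 input combinations, 32 give s8 = 0 and 32 give s8 = 1.

32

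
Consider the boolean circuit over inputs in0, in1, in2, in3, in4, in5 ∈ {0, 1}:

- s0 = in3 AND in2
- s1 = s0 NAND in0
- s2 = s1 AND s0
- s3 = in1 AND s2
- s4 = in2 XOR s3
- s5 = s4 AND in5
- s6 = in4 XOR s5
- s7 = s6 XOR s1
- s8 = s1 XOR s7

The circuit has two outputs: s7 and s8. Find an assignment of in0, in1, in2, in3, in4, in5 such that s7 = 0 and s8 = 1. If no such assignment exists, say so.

Check with in0=0 in1=1 in2=1 in3=0 in4=1 in5=0:
s0 = in3 AND in2 = 0 AND 1 = 0
s1 = s0 NAND in0 = 0 NAND 0 = 1
s2 = s1 AND s0 = 1 AND 0 = 0
s3 = in1 AND s2 = 1 AND 0 = 0
s4 = in2 XOR s3 = 1 XOR 0 = 1
s5 = s4 AND in5 = 1 AND 0 = 0
s6 = in4 XOR s5 = 1 XOR 0 = 1
s7 = s6 XOR s1 = 1 XOR 1 = 0
s8 = s1 XOR s7 = 1 XOR 0 = 1
So s7 = 0 and s8 = 1.

in0=0 in1=1 in2=1 in3=0 in4=1 in5=0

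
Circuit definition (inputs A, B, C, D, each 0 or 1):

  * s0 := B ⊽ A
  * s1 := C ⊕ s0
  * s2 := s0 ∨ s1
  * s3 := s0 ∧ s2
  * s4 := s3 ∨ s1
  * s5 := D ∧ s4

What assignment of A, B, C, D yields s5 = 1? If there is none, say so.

s5 = D ∧ s4 must be 1, so both D = 1 and s4 = 1.
Check with A=1, B=0, C=1, D=1:
s0 = B ⊽ A = 0 ⊽ 1 = 0
s1 = C ⊕ s0 = 1 ⊕ 0 = 1
s2 = s0 ∨ s1 = 0 ∨ 1 = 1
s3 = s0 ∧ s2 = 0 ∧ 1 = 0
s4 = s3 ∨ s1 = 0 ∨ 1 = 1
s5 = D ∧ s4 = 1 ∧ 1 = 1
So s5 = 1 as required.

A=1, B=0, C=1, D=1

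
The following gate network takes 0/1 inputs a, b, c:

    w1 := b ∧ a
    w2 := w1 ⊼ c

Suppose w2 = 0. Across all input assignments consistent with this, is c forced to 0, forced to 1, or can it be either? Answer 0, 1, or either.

w2 = w1 ⊼ c must be 0, so both w1 = 1 and c = 1.
w1 = b ∧ a must be 1, so both b = 1 and a = 1.
Every assignment with w2 = 0 has c = 1; there are 1 such assignment(s).
  a=1, b=1, c=1

1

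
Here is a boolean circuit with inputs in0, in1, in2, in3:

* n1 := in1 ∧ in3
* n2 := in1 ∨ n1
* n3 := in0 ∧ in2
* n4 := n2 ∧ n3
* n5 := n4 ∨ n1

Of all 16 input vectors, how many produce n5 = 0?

11

n5 = n4 ∨ n1 must be 0, so both n4 = 0 and n1 = 0.
n4 = n2 ∧ n3 must be 0, so at least one of n2, n3 is 0.
n1 = in1 ∧ in3 must be 0, so at least one of in1, in3 is 0.
Enumerating the 16 input combinations, 11 give n5 = 0 and 5 give n5 = 1.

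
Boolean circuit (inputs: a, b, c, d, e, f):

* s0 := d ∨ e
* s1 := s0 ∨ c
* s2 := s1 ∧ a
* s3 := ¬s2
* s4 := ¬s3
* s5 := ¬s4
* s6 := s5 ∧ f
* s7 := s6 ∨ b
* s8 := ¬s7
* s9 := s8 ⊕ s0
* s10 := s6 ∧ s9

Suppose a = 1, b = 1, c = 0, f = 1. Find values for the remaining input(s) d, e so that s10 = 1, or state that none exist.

With a = 1, b = 1, c = 0, f = 1 fixed, none of the 4 settings of d, e give s10 = 1.
For example, with d=1, e=1:
s0 = d ∨ e = 1 ∨ 1 = 1
s1 = s0 ∨ c = 1 ∨ 0 = 1
s2 = s1 ∧ a = 1 ∧ 1 = 1
s3 = ¬s2 = ¬1 = 0
s4 = ¬s3 = ¬0 = 1
s5 = ¬s4 = ¬1 = 0
s6 = s5 ∧ f = 0 ∧ 1 = 0
s7 = s6 ∨ b = 0 ∨ 1 = 1
s8 = ¬s7 = ¬1 = 0
s9 = s8 ⊕ s0 = 0 ⊕ 1 = 1
s10 = s6 ∧ s9 = 0 ∧ 1 = 0
giving s10 = 0 ≠ 1.

no solution exists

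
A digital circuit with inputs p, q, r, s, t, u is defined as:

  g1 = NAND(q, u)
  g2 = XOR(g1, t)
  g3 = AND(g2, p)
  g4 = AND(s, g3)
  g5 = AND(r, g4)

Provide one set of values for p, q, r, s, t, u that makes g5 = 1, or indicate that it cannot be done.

g5 = AND(r, g4) must be 1, so both r = 1 and g4 = 1.
g4 = AND(s, g3) must be 1, so both s = 1 and g3 = 1.
g3 = AND(g2, p) must be 1, so both g2 = 1 and p = 1.
Check with p=1 q=0 r=1 s=1 t=0 u=1:
g1 = NAND(q, u) = NAND(0, 1) = 1
g2 = XOR(g1, t) = XOR(1, 0) = 1
g3 = AND(g2, p) = AND(1, 1) = 1
g4 = AND(s, g3) = AND(1, 1) = 1
g5 = AND(r, g4) = AND(1, 1) = 1
So g5 = 1 as required.

p=1 q=0 r=1 s=1 t=0 u=1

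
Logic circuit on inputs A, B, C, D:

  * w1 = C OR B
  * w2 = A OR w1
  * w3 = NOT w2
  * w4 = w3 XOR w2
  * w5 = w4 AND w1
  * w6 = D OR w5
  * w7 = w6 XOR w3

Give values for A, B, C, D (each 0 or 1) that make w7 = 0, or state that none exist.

Check with A=1, B=0, C=0, D=0:
w1 = C OR B = 0 OR 0 = 0
w2 = A OR w1 = 1 OR 0 = 1
w3 = NOT w2 = NOT 1 = 0
w4 = w3 XOR w2 = 0 XOR 1 = 1
w5 = w4 AND w1 = 1 AND 0 = 0
w6 = D OR w5 = 0 OR 0 = 0
w7 = w6 XOR w3 = 0 XOR 0 = 0
So w7 = 0 as required.

A=1, B=0, C=0, D=0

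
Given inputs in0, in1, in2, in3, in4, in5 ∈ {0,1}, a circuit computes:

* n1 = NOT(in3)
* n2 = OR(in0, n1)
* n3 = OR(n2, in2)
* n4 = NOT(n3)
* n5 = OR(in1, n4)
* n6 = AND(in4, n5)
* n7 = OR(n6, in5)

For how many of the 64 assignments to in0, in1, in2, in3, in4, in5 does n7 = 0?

23

n7 = OR(n6, in5) must be 0, so both n6 = 0 and in5 = 0.
n6 = AND(in4, n5) must be 0, so at least one of in4, n5 is 0.
Enumerating the 64 input combinations, 23 give n7 = 0 and 41 give n7 = 1.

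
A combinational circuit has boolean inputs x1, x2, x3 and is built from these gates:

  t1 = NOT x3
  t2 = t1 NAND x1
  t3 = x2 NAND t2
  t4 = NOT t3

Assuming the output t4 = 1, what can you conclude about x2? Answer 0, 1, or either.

1

t4 = NOT t3 must be 1, so t3 = 0.
Every assignment with t4 = 1 has x2 = 1; there are 3 such assignment(s).
  x1=0, x2=1, x3=0
  x1=0, x2=1, x3=1
  x1=1, x2=1, x3=1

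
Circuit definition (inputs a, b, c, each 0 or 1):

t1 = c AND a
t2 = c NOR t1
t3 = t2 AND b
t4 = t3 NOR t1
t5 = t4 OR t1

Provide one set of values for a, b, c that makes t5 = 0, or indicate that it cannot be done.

a=0, b=1, c=0

t5 = t4 OR t1 must be 0, so both t4 = 0 and t1 = 0.
t4 = t3 NOR t1 must be 0, so at least one of t3, t1 is 1.
t1 = c AND a must be 0, so at least one of c, a is 0.
Check with a=0, b=1, c=0:
t1 = c AND a = 0 AND 0 = 0
t2 = c NOR t1 = 0 NOR 0 = 1
t3 = t2 AND b = 1 AND 1 = 1
t4 = t3 NOR t1 = 1 NOR 0 = 0
t5 = t4 OR t1 = 0 OR 0 = 0
So t5 = 0 as required.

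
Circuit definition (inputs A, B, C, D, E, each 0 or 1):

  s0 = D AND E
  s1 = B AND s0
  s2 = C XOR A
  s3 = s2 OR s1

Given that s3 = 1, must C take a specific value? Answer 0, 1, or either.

Both values of C occur among assignments with s3 = 1:
  C=0: A=0, B=1, C=0, D=1, E=1
  C=1: A=0, B=0, C=1, D=0, E=0

either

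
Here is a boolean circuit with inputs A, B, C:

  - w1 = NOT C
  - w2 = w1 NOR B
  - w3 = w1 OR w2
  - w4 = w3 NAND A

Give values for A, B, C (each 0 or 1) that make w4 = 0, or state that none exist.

w4 = w3 NAND A must be 0, so both w3 = 1 and A = 1.
w3 = w1 OR w2 must be 1, so at least one of w1, w2 is 1.
Check with A=1, B=0, C=0:
w1 = NOT C = NOT 0 = 1
w2 = w1 NOR B = 1 NOR 0 = 0
w3 = w1 OR w2 = 1 OR 0 = 1
w4 = w3 NAND A = 1 NAND 1 = 0
So w4 = 0 as required.

A=1, B=0, C=0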